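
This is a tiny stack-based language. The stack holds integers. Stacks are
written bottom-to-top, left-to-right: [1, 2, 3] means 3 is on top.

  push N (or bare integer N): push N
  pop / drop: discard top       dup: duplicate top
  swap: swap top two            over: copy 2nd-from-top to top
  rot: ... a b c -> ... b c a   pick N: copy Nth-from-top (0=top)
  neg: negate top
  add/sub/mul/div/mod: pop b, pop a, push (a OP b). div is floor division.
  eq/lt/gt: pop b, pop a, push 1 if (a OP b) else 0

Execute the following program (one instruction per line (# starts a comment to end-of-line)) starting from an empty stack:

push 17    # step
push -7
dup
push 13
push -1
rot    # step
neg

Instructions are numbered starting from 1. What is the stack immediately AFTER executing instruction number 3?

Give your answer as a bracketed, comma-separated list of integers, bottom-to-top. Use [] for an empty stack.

Step 1 ('push 17'): [17]
Step 2 ('push -7'): [17, -7]
Step 3 ('dup'): [17, -7, -7]

Answer: [17, -7, -7]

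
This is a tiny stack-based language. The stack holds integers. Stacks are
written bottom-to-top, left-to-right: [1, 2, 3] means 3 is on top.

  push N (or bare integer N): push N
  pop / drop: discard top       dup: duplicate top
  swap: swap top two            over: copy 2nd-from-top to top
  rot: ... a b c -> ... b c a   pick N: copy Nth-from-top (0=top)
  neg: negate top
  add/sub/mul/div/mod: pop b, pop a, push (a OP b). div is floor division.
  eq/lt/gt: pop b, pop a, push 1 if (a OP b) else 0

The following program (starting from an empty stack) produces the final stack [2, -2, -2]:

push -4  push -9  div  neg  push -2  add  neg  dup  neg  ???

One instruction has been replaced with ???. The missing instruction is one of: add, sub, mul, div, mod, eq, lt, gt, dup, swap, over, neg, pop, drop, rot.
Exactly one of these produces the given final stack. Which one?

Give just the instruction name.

Answer: dup

Derivation:
Stack before ???: [2, -2]
Stack after ???:  [2, -2, -2]
The instruction that transforms [2, -2] -> [2, -2, -2] is: dup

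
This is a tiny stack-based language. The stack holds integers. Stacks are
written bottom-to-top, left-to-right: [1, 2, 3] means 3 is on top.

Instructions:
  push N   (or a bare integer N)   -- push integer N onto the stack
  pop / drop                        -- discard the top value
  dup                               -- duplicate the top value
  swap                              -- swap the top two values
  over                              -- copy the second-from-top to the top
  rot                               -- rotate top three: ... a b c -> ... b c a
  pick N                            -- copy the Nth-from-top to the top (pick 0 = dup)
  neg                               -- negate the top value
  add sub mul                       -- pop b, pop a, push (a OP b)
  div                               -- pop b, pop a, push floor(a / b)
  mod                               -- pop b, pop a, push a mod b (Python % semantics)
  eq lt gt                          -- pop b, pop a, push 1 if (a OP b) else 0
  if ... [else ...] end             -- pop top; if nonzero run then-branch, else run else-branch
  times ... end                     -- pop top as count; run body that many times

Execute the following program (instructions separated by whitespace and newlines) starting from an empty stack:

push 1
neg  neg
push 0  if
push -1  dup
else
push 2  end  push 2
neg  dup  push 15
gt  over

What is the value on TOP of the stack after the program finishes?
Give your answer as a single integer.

After 'push 1': [1]
After 'neg': [-1]
After 'neg': [1]
After 'push 0': [1, 0]
After 'if': [1]
After 'push 2': [1, 2]
After 'push 2': [1, 2, 2]
After 'neg': [1, 2, -2]
After 'dup': [1, 2, -2, -2]
After 'push 15': [1, 2, -2, -2, 15]
After 'gt': [1, 2, -2, 0]
After 'over': [1, 2, -2, 0, -2]

Answer: -2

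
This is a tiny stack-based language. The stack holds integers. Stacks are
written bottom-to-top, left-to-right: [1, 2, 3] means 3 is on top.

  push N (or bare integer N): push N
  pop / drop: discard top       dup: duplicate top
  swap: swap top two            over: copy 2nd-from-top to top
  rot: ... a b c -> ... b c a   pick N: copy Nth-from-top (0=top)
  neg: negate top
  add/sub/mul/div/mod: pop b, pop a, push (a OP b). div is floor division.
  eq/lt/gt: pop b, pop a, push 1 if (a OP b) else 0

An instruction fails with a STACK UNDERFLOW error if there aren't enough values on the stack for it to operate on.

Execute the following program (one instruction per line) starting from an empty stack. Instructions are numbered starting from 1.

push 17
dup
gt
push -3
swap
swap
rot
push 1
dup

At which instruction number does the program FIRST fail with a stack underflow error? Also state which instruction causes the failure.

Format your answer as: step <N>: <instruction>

Step 1 ('push 17'): stack = [17], depth = 1
Step 2 ('dup'): stack = [17, 17], depth = 2
Step 3 ('gt'): stack = [0], depth = 1
Step 4 ('push -3'): stack = [0, -3], depth = 2
Step 5 ('swap'): stack = [-3, 0], depth = 2
Step 6 ('swap'): stack = [0, -3], depth = 2
Step 7 ('rot'): needs 3 value(s) but depth is 2 — STACK UNDERFLOW

Answer: step 7: rot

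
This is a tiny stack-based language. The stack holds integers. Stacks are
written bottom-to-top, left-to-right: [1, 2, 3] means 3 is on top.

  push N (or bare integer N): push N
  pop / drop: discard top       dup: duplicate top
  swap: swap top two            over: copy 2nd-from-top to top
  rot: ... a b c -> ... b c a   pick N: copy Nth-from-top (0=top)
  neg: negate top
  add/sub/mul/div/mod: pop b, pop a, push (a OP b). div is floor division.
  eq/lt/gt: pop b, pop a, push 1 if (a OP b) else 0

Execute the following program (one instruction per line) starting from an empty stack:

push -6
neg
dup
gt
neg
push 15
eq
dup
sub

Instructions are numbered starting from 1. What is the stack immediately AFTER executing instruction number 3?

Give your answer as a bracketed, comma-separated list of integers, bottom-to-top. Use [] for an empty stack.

Answer: [6, 6]

Derivation:
Step 1 ('push -6'): [-6]
Step 2 ('neg'): [6]
Step 3 ('dup'): [6, 6]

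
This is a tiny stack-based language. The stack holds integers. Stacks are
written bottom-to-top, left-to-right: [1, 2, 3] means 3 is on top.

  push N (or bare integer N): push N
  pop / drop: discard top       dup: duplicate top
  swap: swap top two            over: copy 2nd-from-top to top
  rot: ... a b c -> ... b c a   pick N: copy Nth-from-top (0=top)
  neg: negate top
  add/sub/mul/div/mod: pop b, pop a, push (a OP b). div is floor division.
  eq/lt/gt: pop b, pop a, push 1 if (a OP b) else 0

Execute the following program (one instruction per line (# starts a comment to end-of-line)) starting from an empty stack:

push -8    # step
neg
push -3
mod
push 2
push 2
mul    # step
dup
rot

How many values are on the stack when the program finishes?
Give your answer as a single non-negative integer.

After 'push -8': stack = [-8] (depth 1)
After 'neg': stack = [8] (depth 1)
After 'push -3': stack = [8, -3] (depth 2)
After 'mod': stack = [-1] (depth 1)
After 'push 2': stack = [-1, 2] (depth 2)
After 'push 2': stack = [-1, 2, 2] (depth 3)
After 'mul': stack = [-1, 4] (depth 2)
After 'dup': stack = [-1, 4, 4] (depth 3)
After 'rot': stack = [4, 4, -1] (depth 3)

Answer: 3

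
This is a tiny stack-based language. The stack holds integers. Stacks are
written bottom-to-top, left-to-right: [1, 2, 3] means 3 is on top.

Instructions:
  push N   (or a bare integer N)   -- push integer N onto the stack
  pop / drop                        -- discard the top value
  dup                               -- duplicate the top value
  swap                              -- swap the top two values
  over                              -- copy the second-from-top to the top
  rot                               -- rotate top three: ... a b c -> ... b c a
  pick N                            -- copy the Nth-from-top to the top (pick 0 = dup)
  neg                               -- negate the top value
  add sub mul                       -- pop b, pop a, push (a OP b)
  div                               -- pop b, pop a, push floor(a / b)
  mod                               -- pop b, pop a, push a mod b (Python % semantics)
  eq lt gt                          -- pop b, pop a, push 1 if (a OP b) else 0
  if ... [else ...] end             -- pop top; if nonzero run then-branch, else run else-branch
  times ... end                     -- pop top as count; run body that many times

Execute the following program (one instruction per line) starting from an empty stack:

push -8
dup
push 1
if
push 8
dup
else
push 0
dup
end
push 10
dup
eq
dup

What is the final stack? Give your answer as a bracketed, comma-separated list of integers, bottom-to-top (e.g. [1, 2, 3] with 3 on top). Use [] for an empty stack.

After 'push -8': [-8]
After 'dup': [-8, -8]
After 'push 1': [-8, -8, 1]
After 'if': [-8, -8]
After 'push 8': [-8, -8, 8]
After 'dup': [-8, -8, 8, 8]
After 'push 10': [-8, -8, 8, 8, 10]
After 'dup': [-8, -8, 8, 8, 10, 10]
After 'eq': [-8, -8, 8, 8, 1]
After 'dup': [-8, -8, 8, 8, 1, 1]

Answer: [-8, -8, 8, 8, 1, 1]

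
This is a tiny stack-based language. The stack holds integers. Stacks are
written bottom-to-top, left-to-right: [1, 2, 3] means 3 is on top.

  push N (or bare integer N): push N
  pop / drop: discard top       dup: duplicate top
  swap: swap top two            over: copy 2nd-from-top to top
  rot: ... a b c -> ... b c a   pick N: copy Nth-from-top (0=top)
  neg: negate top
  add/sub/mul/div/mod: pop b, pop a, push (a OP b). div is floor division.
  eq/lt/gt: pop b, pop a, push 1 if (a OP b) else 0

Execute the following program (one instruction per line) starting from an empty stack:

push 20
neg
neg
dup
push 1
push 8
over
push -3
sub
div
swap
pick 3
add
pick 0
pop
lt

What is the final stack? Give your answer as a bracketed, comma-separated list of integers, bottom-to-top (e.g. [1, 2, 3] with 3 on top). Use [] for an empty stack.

Answer: [20, 20, 1]

Derivation:
After 'push 20': [20]
After 'neg': [-20]
After 'neg': [20]
After 'dup': [20, 20]
After 'push 1': [20, 20, 1]
After 'push 8': [20, 20, 1, 8]
After 'over': [20, 20, 1, 8, 1]
After 'push -3': [20, 20, 1, 8, 1, -3]
After 'sub': [20, 20, 1, 8, 4]
After 'div': [20, 20, 1, 2]
After 'swap': [20, 20, 2, 1]
After 'pick 3': [20, 20, 2, 1, 20]
After 'add': [20, 20, 2, 21]
After 'pick 0': [20, 20, 2, 21, 21]
After 'pop': [20, 20, 2, 21]
After 'lt': [20, 20, 1]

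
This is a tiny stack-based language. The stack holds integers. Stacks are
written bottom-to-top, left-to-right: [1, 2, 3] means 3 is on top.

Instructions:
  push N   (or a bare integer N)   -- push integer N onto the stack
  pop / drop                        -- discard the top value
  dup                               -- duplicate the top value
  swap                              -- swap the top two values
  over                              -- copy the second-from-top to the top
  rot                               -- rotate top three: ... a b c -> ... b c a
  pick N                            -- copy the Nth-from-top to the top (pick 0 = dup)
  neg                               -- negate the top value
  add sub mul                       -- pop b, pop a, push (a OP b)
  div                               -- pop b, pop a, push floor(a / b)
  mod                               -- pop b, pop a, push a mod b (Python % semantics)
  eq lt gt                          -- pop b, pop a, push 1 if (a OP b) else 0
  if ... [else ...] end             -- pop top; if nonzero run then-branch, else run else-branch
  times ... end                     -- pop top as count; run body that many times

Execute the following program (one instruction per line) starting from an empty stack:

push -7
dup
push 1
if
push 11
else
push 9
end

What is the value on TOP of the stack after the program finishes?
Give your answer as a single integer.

Answer: 11

Derivation:
After 'push -7': [-7]
After 'dup': [-7, -7]
After 'push 1': [-7, -7, 1]
After 'if': [-7, -7]
After 'push 11': [-7, -7, 11]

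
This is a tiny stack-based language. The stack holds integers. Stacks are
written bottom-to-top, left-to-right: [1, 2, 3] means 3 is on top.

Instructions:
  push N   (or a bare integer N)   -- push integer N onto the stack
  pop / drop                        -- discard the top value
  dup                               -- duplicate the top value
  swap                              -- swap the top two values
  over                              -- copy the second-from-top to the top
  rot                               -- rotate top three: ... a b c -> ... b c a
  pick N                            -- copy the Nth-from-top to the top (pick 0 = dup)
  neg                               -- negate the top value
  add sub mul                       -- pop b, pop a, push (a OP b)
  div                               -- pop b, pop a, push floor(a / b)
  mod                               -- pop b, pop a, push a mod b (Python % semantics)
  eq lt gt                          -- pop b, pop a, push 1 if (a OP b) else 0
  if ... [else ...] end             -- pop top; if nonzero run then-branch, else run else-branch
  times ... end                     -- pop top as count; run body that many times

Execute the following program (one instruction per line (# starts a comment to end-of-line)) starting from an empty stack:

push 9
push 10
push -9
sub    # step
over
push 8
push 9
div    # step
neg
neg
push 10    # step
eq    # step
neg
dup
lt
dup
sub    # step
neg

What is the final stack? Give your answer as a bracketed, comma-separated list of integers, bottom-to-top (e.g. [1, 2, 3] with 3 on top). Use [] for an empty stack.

Answer: [9, 19, 9, 0]

Derivation:
After 'push 9': [9]
After 'push 10': [9, 10]
After 'push -9': [9, 10, -9]
After 'sub': [9, 19]
After 'over': [9, 19, 9]
After 'push 8': [9, 19, 9, 8]
After 'push 9': [9, 19, 9, 8, 9]
After 'div': [9, 19, 9, 0]
After 'neg': [9, 19, 9, 0]
After 'neg': [9, 19, 9, 0]
After 'push 10': [9, 19, 9, 0, 10]
After 'eq': [9, 19, 9, 0]
After 'neg': [9, 19, 9, 0]
After 'dup': [9, 19, 9, 0, 0]
After 'lt': [9, 19, 9, 0]
After 'dup': [9, 19, 9, 0, 0]
After 'sub': [9, 19, 9, 0]
After 'neg': [9, 19, 9, 0]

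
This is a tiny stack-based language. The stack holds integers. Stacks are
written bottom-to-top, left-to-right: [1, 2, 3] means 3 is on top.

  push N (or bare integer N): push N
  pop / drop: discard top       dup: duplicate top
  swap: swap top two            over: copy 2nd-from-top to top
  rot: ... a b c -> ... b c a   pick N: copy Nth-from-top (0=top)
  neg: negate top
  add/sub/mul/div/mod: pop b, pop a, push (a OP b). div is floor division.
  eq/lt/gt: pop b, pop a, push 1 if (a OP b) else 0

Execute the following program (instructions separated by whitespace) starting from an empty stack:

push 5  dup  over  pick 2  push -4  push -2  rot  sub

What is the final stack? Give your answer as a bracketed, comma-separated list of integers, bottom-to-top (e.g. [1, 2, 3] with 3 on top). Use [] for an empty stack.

Answer: [5, 5, 5, -4, -7]

Derivation:
After 'push 5': [5]
After 'dup': [5, 5]
After 'over': [5, 5, 5]
After 'pick 2': [5, 5, 5, 5]
After 'push -4': [5, 5, 5, 5, -4]
After 'push -2': [5, 5, 5, 5, -4, -2]
After 'rot': [5, 5, 5, -4, -2, 5]
After 'sub': [5, 5, 5, -4, -7]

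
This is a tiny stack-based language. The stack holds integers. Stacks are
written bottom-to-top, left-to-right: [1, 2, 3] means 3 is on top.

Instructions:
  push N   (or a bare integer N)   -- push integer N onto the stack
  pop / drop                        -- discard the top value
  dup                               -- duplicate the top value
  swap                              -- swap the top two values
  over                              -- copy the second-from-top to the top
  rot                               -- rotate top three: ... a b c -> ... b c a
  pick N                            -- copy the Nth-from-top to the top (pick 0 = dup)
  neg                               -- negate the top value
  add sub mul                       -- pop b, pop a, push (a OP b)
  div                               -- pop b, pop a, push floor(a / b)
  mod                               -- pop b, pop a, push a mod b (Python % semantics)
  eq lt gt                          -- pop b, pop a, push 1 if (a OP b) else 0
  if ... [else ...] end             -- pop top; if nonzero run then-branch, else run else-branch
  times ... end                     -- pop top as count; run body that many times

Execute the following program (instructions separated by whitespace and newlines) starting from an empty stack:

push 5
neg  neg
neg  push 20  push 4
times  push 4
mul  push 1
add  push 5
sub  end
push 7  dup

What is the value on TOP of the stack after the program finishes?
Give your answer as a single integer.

Answer: 7

Derivation:
After 'push 5': [5]
After 'neg': [-5]
After 'neg': [5]
After 'neg': [-5]
After 'push 20': [-5, 20]
After 'push 4': [-5, 20, 4]
After 'times': [-5, 20]
After 'push 4': [-5, 20, 4]
After 'mul': [-5, 80]
After 'push 1': [-5, 80, 1]
  ...
After 'push 5': [-5, 1201, 5]
After 'sub': [-5, 1196]
After 'push 4': [-5, 1196, 4]
After 'mul': [-5, 4784]
After 'push 1': [-5, 4784, 1]
After 'add': [-5, 4785]
After 'push 5': [-5, 4785, 5]
After 'sub': [-5, 4780]
After 'push 7': [-5, 4780, 7]
After 'dup': [-5, 4780, 7, 7]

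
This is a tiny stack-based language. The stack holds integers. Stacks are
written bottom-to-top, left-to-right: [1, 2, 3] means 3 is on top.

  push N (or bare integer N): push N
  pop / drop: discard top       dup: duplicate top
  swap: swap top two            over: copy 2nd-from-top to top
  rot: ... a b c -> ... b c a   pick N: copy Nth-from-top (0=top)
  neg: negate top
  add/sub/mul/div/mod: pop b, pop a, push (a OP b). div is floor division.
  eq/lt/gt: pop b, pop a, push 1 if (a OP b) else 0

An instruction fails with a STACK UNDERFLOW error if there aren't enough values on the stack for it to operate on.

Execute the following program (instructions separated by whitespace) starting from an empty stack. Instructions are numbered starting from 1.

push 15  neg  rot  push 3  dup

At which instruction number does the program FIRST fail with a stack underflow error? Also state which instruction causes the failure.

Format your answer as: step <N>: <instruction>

Answer: step 3: rot

Derivation:
Step 1 ('push 15'): stack = [15], depth = 1
Step 2 ('neg'): stack = [-15], depth = 1
Step 3 ('rot'): needs 3 value(s) but depth is 1 — STACK UNDERFLOW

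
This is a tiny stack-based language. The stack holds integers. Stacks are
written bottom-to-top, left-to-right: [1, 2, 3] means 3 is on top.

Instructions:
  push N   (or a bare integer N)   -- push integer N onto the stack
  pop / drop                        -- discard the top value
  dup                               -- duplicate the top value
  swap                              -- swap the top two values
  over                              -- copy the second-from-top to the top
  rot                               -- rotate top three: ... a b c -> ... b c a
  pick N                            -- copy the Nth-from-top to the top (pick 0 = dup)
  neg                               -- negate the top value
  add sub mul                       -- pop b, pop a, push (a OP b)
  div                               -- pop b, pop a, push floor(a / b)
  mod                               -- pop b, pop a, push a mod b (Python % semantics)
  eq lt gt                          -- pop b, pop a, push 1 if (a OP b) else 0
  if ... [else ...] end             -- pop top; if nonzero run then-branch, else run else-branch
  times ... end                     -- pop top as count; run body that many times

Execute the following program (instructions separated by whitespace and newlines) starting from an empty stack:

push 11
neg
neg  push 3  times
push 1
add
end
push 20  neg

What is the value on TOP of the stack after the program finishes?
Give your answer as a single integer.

After 'push 11': [11]
After 'neg': [-11]
After 'neg': [11]
After 'push 3': [11, 3]
After 'times': [11]
After 'push 1': [11, 1]
After 'add': [12]
After 'push 1': [12, 1]
After 'add': [13]
After 'push 1': [13, 1]
After 'add': [14]
After 'push 20': [14, 20]
After 'neg': [14, -20]

Answer: -20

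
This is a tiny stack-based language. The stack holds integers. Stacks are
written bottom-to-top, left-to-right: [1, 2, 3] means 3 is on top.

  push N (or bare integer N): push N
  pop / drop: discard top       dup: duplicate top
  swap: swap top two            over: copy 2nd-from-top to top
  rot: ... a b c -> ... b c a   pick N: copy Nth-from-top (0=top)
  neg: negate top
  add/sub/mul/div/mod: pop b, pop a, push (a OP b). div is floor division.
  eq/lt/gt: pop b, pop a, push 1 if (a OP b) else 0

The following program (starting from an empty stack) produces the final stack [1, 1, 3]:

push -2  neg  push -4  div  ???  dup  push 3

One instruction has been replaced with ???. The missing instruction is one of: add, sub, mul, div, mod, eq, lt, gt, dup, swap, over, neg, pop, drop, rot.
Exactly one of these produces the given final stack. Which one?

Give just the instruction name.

Answer: neg

Derivation:
Stack before ???: [-1]
Stack after ???:  [1]
The instruction that transforms [-1] -> [1] is: neg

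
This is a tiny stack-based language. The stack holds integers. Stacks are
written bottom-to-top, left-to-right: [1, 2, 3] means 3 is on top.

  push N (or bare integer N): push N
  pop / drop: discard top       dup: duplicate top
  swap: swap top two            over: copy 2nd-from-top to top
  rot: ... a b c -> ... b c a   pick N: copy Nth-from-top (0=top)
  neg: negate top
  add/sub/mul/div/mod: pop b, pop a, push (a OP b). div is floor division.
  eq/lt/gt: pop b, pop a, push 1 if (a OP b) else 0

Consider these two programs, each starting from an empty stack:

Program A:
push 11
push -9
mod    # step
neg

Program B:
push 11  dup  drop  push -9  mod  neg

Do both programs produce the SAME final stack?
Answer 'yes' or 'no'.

Answer: yes

Derivation:
Program A trace:
  After 'push 11': [11]
  After 'push -9': [11, -9]
  After 'mod': [-7]
  After 'neg': [7]
Program A final stack: [7]

Program B trace:
  After 'push 11': [11]
  After 'dup': [11, 11]
  After 'drop': [11]
  After 'push -9': [11, -9]
  After 'mod': [-7]
  After 'neg': [7]
Program B final stack: [7]
Same: yes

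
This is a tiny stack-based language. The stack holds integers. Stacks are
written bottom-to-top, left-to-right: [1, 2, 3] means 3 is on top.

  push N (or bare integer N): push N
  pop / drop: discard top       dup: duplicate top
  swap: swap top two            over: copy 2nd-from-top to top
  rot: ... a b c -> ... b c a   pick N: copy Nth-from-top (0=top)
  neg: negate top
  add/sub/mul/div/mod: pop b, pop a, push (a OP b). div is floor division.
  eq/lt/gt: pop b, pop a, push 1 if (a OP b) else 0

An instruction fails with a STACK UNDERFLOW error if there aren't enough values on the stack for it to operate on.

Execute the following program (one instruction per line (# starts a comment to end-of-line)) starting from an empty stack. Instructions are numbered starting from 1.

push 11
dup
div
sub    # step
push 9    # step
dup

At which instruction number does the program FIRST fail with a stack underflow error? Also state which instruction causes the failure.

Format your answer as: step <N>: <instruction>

Answer: step 4: sub

Derivation:
Step 1 ('push 11'): stack = [11], depth = 1
Step 2 ('dup'): stack = [11, 11], depth = 2
Step 3 ('div'): stack = [1], depth = 1
Step 4 ('sub'): needs 2 value(s) but depth is 1 — STACK UNDERFLOW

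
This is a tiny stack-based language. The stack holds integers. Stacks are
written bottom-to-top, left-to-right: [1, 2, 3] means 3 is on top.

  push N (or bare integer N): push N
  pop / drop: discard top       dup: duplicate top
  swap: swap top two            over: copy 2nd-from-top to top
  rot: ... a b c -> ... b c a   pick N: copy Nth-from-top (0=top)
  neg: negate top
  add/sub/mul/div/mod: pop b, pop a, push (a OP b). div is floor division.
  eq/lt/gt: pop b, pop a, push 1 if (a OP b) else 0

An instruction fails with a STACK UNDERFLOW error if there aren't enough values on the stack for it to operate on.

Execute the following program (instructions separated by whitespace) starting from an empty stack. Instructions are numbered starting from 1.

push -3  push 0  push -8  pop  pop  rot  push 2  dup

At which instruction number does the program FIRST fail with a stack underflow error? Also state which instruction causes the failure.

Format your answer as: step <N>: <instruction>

Step 1 ('push -3'): stack = [-3], depth = 1
Step 2 ('push 0'): stack = [-3, 0], depth = 2
Step 3 ('push -8'): stack = [-3, 0, -8], depth = 3
Step 4 ('pop'): stack = [-3, 0], depth = 2
Step 5 ('pop'): stack = [-3], depth = 1
Step 6 ('rot'): needs 3 value(s) but depth is 1 — STACK UNDERFLOW

Answer: step 6: rot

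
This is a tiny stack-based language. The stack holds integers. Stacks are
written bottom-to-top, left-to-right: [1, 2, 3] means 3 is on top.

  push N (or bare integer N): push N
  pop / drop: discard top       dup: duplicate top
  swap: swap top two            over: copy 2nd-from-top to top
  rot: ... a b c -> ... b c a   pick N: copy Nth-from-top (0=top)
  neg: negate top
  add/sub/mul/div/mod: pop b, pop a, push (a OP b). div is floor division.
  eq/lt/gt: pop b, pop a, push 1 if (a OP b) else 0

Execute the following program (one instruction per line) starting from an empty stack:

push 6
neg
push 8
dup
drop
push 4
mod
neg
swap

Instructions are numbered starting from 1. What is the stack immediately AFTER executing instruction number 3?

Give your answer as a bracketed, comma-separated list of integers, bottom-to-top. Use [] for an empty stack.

Step 1 ('push 6'): [6]
Step 2 ('neg'): [-6]
Step 3 ('push 8'): [-6, 8]

Answer: [-6, 8]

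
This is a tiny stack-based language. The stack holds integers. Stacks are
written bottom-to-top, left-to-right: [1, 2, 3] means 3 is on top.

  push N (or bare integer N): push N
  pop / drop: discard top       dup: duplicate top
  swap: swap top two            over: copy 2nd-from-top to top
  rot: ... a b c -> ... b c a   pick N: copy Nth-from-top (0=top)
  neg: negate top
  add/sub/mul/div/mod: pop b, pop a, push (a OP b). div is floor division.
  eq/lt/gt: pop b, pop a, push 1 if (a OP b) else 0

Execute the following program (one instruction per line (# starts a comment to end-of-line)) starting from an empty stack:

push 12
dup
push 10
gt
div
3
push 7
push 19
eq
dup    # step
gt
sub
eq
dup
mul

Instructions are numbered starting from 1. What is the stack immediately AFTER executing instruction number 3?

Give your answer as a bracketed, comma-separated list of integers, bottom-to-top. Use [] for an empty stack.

Step 1 ('push 12'): [12]
Step 2 ('dup'): [12, 12]
Step 3 ('push 10'): [12, 12, 10]

Answer: [12, 12, 10]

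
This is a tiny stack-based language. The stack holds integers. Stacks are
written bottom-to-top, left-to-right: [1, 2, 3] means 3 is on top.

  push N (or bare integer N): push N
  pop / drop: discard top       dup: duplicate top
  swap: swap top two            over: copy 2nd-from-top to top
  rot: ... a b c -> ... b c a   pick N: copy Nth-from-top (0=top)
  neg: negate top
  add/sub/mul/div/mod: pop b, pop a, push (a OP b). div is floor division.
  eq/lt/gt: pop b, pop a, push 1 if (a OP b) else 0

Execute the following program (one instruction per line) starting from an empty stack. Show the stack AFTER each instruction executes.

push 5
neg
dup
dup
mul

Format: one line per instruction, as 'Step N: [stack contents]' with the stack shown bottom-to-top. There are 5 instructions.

Step 1: [5]
Step 2: [-5]
Step 3: [-5, -5]
Step 4: [-5, -5, -5]
Step 5: [-5, 25]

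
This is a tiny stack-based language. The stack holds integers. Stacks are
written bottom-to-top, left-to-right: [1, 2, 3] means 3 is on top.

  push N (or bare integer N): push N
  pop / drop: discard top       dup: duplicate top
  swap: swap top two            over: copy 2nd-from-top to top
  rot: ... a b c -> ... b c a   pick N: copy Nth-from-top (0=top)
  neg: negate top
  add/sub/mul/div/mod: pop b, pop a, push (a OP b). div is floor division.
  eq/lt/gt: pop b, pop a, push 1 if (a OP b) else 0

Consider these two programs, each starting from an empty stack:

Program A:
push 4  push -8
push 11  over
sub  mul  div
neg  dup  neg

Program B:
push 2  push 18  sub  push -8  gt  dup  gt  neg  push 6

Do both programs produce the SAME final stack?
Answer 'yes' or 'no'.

Program A trace:
  After 'push 4': [4]
  After 'push -8': [4, -8]
  After 'push 11': [4, -8, 11]
  After 'over': [4, -8, 11, -8]
  After 'sub': [4, -8, 19]
  After 'mul': [4, -152]
  After 'div': [-1]
  After 'neg': [1]
  After 'dup': [1, 1]
  After 'neg': [1, -1]
Program A final stack: [1, -1]

Program B trace:
  After 'push 2': [2]
  After 'push 18': [2, 18]
  After 'sub': [-16]
  After 'push -8': [-16, -8]
  After 'gt': [0]
  After 'dup': [0, 0]
  After 'gt': [0]
  After 'neg': [0]
  After 'push 6': [0, 6]
Program B final stack: [0, 6]
Same: no

Answer: no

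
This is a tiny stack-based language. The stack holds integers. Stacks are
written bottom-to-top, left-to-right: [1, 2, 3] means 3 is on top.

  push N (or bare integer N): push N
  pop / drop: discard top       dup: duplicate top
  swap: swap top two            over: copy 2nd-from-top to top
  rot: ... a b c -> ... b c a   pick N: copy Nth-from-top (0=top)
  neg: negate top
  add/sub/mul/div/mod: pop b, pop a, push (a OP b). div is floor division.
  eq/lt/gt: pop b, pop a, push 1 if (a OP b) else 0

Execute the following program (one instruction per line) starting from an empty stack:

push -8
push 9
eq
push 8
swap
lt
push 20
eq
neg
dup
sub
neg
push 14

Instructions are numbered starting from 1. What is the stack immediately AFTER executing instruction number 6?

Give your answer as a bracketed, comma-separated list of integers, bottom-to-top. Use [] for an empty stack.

Answer: [0]

Derivation:
Step 1 ('push -8'): [-8]
Step 2 ('push 9'): [-8, 9]
Step 3 ('eq'): [0]
Step 4 ('push 8'): [0, 8]
Step 5 ('swap'): [8, 0]
Step 6 ('lt'): [0]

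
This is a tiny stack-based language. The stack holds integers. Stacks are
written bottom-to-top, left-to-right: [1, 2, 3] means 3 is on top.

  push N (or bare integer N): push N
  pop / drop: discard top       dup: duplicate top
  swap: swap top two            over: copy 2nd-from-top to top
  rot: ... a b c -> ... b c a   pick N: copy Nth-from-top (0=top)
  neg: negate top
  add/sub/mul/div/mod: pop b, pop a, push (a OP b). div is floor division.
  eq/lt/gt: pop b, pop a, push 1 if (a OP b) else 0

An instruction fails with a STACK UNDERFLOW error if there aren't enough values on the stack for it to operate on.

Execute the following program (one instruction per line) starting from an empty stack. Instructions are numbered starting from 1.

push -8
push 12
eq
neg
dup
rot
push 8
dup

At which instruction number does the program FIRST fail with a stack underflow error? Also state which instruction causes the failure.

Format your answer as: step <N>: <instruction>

Answer: step 6: rot

Derivation:
Step 1 ('push -8'): stack = [-8], depth = 1
Step 2 ('push 12'): stack = [-8, 12], depth = 2
Step 3 ('eq'): stack = [0], depth = 1
Step 4 ('neg'): stack = [0], depth = 1
Step 5 ('dup'): stack = [0, 0], depth = 2
Step 6 ('rot'): needs 3 value(s) but depth is 2 — STACK UNDERFLOW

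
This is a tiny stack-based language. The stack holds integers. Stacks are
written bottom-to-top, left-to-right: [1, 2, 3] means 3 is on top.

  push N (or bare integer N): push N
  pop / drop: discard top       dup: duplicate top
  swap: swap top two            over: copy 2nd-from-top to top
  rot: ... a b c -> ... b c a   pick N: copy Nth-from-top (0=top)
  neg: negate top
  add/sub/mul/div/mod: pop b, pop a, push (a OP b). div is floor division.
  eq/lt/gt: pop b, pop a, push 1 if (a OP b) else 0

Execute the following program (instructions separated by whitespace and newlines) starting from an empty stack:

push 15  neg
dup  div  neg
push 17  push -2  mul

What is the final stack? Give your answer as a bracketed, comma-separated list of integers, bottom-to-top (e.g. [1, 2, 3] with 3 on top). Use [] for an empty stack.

After 'push 15': [15]
After 'neg': [-15]
After 'dup': [-15, -15]
After 'div': [1]
After 'neg': [-1]
After 'push 17': [-1, 17]
After 'push -2': [-1, 17, -2]
After 'mul': [-1, -34]

Answer: [-1, -34]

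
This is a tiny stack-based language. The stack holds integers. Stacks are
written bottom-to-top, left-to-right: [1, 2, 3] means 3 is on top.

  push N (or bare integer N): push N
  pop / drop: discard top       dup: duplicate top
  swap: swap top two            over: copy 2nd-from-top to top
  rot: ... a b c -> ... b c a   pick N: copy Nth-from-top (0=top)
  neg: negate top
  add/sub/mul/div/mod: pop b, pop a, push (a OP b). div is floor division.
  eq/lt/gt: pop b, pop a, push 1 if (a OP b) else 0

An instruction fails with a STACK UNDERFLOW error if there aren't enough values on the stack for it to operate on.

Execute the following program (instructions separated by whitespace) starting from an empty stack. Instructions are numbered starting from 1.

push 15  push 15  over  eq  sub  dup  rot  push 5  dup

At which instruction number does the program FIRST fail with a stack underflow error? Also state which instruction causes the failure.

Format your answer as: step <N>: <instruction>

Answer: step 7: rot

Derivation:
Step 1 ('push 15'): stack = [15], depth = 1
Step 2 ('push 15'): stack = [15, 15], depth = 2
Step 3 ('over'): stack = [15, 15, 15], depth = 3
Step 4 ('eq'): stack = [15, 1], depth = 2
Step 5 ('sub'): stack = [14], depth = 1
Step 6 ('dup'): stack = [14, 14], depth = 2
Step 7 ('rot'): needs 3 value(s) but depth is 2 — STACK UNDERFLOW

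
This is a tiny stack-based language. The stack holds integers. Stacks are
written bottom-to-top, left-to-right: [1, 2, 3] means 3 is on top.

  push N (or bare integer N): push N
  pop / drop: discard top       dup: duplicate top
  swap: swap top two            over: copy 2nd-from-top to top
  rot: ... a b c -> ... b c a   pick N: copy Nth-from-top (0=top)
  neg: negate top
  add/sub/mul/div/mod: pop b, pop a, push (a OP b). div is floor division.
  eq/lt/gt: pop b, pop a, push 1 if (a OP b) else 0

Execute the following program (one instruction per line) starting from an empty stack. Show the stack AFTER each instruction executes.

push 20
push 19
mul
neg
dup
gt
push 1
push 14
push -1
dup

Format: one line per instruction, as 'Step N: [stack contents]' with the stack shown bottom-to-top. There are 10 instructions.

Step 1: [20]
Step 2: [20, 19]
Step 3: [380]
Step 4: [-380]
Step 5: [-380, -380]
Step 6: [0]
Step 7: [0, 1]
Step 8: [0, 1, 14]
Step 9: [0, 1, 14, -1]
Step 10: [0, 1, 14, -1, -1]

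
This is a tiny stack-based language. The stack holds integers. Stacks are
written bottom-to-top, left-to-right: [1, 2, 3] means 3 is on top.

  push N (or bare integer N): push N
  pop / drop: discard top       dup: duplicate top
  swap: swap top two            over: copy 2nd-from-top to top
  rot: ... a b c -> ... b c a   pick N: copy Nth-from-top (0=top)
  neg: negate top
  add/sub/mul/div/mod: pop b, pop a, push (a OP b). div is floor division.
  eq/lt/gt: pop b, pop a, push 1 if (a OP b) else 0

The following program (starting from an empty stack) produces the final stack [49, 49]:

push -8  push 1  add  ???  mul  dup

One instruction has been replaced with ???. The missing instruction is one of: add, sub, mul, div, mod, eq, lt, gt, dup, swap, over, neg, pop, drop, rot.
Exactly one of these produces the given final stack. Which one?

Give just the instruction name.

Answer: dup

Derivation:
Stack before ???: [-7]
Stack after ???:  [-7, -7]
The instruction that transforms [-7] -> [-7, -7] is: dup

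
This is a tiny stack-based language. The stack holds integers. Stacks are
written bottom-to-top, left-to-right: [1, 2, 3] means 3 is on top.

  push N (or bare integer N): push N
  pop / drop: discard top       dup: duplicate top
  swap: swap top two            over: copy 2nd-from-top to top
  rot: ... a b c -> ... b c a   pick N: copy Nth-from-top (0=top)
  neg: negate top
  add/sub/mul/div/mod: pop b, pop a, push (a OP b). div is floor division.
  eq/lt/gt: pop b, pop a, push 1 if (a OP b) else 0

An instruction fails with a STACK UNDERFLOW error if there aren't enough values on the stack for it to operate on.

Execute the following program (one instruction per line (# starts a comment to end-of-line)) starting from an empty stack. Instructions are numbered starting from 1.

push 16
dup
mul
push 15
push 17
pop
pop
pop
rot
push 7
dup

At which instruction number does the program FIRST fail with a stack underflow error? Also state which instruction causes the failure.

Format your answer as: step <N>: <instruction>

Answer: step 9: rot

Derivation:
Step 1 ('push 16'): stack = [16], depth = 1
Step 2 ('dup'): stack = [16, 16], depth = 2
Step 3 ('mul'): stack = [256], depth = 1
Step 4 ('push 15'): stack = [256, 15], depth = 2
Step 5 ('push 17'): stack = [256, 15, 17], depth = 3
Step 6 ('pop'): stack = [256, 15], depth = 2
Step 7 ('pop'): stack = [256], depth = 1
Step 8 ('pop'): stack = [], depth = 0
Step 9 ('rot'): needs 3 value(s) but depth is 0 — STACK UNDERFLOW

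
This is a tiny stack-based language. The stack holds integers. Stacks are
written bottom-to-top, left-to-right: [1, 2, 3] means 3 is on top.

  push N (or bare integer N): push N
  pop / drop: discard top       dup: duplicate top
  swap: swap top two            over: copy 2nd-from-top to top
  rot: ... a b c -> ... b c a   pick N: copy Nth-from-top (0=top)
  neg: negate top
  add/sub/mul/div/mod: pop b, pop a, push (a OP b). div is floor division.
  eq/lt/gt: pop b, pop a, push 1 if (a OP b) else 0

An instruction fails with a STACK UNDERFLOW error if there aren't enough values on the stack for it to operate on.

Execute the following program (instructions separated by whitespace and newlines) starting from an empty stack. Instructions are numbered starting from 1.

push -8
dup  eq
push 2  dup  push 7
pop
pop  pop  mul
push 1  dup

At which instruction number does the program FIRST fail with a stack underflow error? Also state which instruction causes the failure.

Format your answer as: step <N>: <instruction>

Answer: step 10: mul

Derivation:
Step 1 ('push -8'): stack = [-8], depth = 1
Step 2 ('dup'): stack = [-8, -8], depth = 2
Step 3 ('eq'): stack = [1], depth = 1
Step 4 ('push 2'): stack = [1, 2], depth = 2
Step 5 ('dup'): stack = [1, 2, 2], depth = 3
Step 6 ('push 7'): stack = [1, 2, 2, 7], depth = 4
Step 7 ('pop'): stack = [1, 2, 2], depth = 3
Step 8 ('pop'): stack = [1, 2], depth = 2
Step 9 ('pop'): stack = [1], depth = 1
Step 10 ('mul'): needs 2 value(s) but depth is 1 — STACK UNDERFLOW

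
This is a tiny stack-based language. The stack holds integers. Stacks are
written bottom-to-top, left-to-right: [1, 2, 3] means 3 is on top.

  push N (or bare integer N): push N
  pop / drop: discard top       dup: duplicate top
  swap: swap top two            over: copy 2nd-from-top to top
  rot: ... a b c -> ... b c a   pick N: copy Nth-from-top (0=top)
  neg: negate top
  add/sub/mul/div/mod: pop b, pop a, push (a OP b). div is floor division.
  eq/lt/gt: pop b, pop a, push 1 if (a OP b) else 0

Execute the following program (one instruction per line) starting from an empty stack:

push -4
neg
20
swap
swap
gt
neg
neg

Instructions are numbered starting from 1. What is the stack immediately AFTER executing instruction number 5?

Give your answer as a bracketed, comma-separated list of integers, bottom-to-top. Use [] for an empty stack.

Answer: [4, 20]

Derivation:
Step 1 ('push -4'): [-4]
Step 2 ('neg'): [4]
Step 3 ('20'): [4, 20]
Step 4 ('swap'): [20, 4]
Step 5 ('swap'): [4, 20]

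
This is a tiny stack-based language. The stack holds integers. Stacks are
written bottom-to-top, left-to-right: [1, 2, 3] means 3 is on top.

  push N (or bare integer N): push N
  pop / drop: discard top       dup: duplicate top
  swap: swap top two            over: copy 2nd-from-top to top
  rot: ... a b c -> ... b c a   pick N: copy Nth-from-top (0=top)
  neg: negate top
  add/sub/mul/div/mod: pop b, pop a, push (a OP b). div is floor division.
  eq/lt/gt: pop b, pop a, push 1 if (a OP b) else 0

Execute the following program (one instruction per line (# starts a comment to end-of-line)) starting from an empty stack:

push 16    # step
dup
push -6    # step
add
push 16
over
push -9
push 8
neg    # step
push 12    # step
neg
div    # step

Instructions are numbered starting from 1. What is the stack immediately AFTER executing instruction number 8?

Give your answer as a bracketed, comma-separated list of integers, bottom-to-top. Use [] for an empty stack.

Step 1 ('push 16'): [16]
Step 2 ('dup'): [16, 16]
Step 3 ('push -6'): [16, 16, -6]
Step 4 ('add'): [16, 10]
Step 5 ('push 16'): [16, 10, 16]
Step 6 ('over'): [16, 10, 16, 10]
Step 7 ('push -9'): [16, 10, 16, 10, -9]
Step 8 ('push 8'): [16, 10, 16, 10, -9, 8]

Answer: [16, 10, 16, 10, -9, 8]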